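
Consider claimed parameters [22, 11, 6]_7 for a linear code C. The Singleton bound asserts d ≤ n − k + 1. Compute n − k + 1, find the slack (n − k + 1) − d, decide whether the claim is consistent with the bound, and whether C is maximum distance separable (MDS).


Singleton RHS = n − k + 1 = 12, slack = 6, bound satisfied, not MDS.

Singleton bound: d ≤ n − k + 1.
Here n = 22, k = 11, so n − k + 1 = 12.
Given d = 6, check d ≤ 12: YES.
Slack = (n − k + 1) − d = 6.
The code is NOT MDS (slack = 6 > 0).
Description: the claimed parameters are [22, 11, 6]_7; such a code would be non-MDS.


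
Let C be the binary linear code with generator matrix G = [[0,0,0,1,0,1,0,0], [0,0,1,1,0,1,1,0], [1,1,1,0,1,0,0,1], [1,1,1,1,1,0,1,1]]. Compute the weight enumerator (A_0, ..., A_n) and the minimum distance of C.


Weight distribution: A_0 = 1, A_2 = 6, A_4 = 1, A_5 = 4, A_7 = 4. Minimum distance d = 2.

Enumerate all 2^4 = 16 messages m ∈ F_2^4.
For each, compute codeword c = mG in F_2^8, then tally its weight.
  m = 0000 → c = 00000000, weight = 0.
  m = 1000 → c = 00010100, weight = 2.
  m = 0100 → c = 00110110, weight = 4.
  m = 1100 → c = 00100010, weight = 2.
  m = 0010 → c = 11101001, weight = 5.
  m = 1010 → c = 11111101, weight = 7.
  m = 0110 → c = 11011111, weight = 7.
  m = 1110 → c = 11001011, weight = 5.
  m = 0001 → c = 11111011, weight = 7.
  m = 1001 → c = 11101111, weight = 7.
  m = 0101 → c = 11001101, weight = 5.
  m = 1101 → c = 11011001, weight = 5.
  m = 0011 → c = 00010010, weight = 2.
  m = 1011 → c = 00000110, weight = 2.
  m = 0111 → c = 00100100, weight = 2.
  m = 1111 → c = 00110000, weight = 2.
Tally weights:
  weight 0: 1 codewords.
  weight 2: 6 codewords.
  weight 4: 1 codewords.
  weight 5: 4 codewords.
  weight 7: 4 codewords.
Minimum distance d = smallest w > 0 with A_w > 0 = 2.
Sanity: Σ A_w = 16 = 2^4 = 16 ✓.


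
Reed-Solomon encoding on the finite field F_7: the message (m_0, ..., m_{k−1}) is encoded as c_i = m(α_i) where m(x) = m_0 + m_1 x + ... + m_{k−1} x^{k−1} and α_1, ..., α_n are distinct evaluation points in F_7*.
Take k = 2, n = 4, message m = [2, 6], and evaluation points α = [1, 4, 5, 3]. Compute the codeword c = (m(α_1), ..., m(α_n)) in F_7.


c = [1, 5, 4, 6]

Message polynomial: m(x) = 2 + 6·x (mod 7).
For each evaluation point α_i, compute m(α_i) mod 7:
  α_1 = 1: Horner steps 6 → 1, so m(1) = 1.
  α_2 = 4: Horner steps 6 → 5, so m(4) = 5.
  α_3 = 5: Horner steps 6 → 4, so m(5) = 4.
  α_4 = 3: Horner steps 6 → 6, so m(3) = 6.
Codeword c = [1, 5, 4, 6] ∈ F_7^4.


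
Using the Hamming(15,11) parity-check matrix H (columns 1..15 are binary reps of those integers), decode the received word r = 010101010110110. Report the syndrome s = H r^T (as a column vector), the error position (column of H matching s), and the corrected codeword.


s = (1, 0, 1, 0)^T, error position = 10, corrected codeword c = 010101010010110

Compute s = H r^T mod 2 one row at a time:
  s_1 = 1 + 0 + 1 + 1 + 0 + 1 + 1 + 0 = 5 ≡ 1 (mod 2).
  s_2 = 1 + 0 + 1 + 0 + 0 + 1 + 1 + 0 = 4 ≡ 0 (mod 2).
  s_3 = 1 + 0 + 1 + 0 + 1 + 1 + 1 + 0 = 5 ≡ 1 (mod 2).
  s_4 = 0 + 0 + 0 + 0 + 0 + 1 + 1 + 0 = 2 ≡ 0 (mod 2).
s = (1, 0, 1, 0)^T — this equals column 10 of H (binary 1010), so error is at position 10.
Correct: flip bit 10 of r = 010101010110110 to get c = 010101010010110.


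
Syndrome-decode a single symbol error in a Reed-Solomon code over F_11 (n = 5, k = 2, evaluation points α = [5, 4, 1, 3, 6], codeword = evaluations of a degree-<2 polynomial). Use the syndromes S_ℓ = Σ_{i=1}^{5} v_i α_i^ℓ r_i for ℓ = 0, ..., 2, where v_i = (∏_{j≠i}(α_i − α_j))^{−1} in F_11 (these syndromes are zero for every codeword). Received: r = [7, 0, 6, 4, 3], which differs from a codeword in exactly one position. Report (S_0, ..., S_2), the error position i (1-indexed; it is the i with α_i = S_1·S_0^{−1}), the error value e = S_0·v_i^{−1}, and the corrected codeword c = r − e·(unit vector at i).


S = (6, 6, 6), error at position 3, error magnitude e = 5, c = [7, 0, 1, 4, 3].

Step 1: column multipliers v_i = (∏_{j≠i}(α_i − α_j))^{−1} mod 11.
  i = 1 (α = 5): (5−4)(5−1)(5−3)(5−6) = 1·4·2·(−1) = −8 ≡ 3, so v_1 = 3^{−1} = 4 (mod 11).
  i = 2 (α = 4): (4−5)(4−1)(4−3)(4−6) = (−1)·3·1·(−2) = 6 ≡ 6, so v_2 = 6^{−1} = 2 (mod 11).
  i = 3 (α = 1): (1−5)(1−4)(1−3)(1−6) = (−4)·(−3)·(−2)·(−5) = 120 ≡ 10, so v_3 = 10^{−1} = 10 (mod 11).
  i = 4 (α = 3): (3−5)(3−4)(3−1)(3−6) = (−2)·(−1)·2·(−3) = −12 ≡ 10, so v_4 = 10^{−1} = 10 (mod 11).
  i = 5 (α = 6): (6−5)(6−4)(6−1)(6−3) = 1·2·5·3 = 30 ≡ 8, so v_5 = 8^{−1} = 7 (mod 11).
  v = [4, 2, 10, 10, 7].
Step 2: syndromes of r = [7, 0, 6, 4, 3] (all sums mod 11).
  S_0 = Σ v_i r_i = 4·7 + 2·0 + 10·6 + 10·4 + 7·3 = 149 ≡ 6.
  S_1 = Σ v_i α_i r_i = 4·5·7 + 2·4·0 + 10·1·6 + 10·3·4 + 7·6·3 = 446 ≡ 6.
  α_i^2 mod 11 = [3, 5, 1, 9, 3].
  S_2 = Σ v_i α_i^2 r_i = 4·3·7 + 2·5·0 + 10·1·6 + 10·9·4 + 7·3·3 = 567 ≡ 6.
  S = (6, 6, 6) ≠ 0, so r is not a codeword (an error is present).
Step 3: locate the error. For a single error e at position i, S_ℓ = v_i·e·α_i^ℓ, so α_err = S_1/S_0.
  S_0^{−1} = 6^{−1} = 2 (mod 11), so α_err = 6·2 = 12 ≡ 1 = α_3. Error position i = 3.
  Consistency check: S_2/S_1 = 6·2 = 12 ≡ 1 = α_err ✓ (single-error assumption holds).
Step 4: error magnitude e = S_0/v_3 = S_0·∏_{j≠3}(α_3 − α_j) = 6·10 = 60 ≡ 5 (mod 11).
Step 5: correct position 3: c_3 = r_3 − e = 6 − 5 ≡ 1 (mod 11). Hence c = [7, 0, 1, 4, 3].
  Check: interpolating c through the α_i gives m(x) = 5 + 7·x (degree < 2) with m(α_i) = c_i for every i, so c is indeed a codeword.


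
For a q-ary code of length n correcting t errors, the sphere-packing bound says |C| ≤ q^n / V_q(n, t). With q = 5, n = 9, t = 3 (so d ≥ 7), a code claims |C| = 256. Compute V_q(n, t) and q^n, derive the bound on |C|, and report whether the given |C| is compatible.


V_q(n, t) = 5989, q^n = 1953125, Hamming bound = 326, |C| = 256 ≤ bound (satisfied).

Step 1: Compute V_q(n, t) = Σ_{j=0}^3 C(n, j) (q−1)^j.
  j = 0: C(9,0)·(4)^0 = 1·1 = 1.
  j = 1: C(9,1)·(4)^1 = 9·4 = 36.
  j = 2: C(9,2)·(4)^2 = 36·16 = 576.
  j = 3: C(9,3)·(4)^3 = 84·64 = 5376.
  V_q(n, t) = 1 + 36 + 576 + 5376 = 5989.
Step 2: q^n = 5^9 = 1953125.
Step 3: Hamming bound ⌊q^n / V_q(n,t)⌋ = ⌊1953125/5989⌋ = 326.
Step 4: Compare |C| = 256 to 326: satisfied.
The claimed |C| lies below the Hamming bound.


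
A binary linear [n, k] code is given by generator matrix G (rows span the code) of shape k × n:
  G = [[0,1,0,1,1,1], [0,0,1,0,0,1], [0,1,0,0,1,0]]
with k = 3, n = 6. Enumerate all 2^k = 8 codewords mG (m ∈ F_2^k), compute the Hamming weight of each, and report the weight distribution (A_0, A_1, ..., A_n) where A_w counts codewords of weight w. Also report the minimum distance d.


Weight distribution: A_0 = 1, A_2 = 4, A_4 = 3. Minimum distance d = 2.

Enumerate all 2^3 = 8 messages m ∈ F_2^3.
For each, compute codeword c = mG in F_2^6, then tally its weight.
  m = 000 → c = 000000, weight = 0.
  m = 100 → c = 010111, weight = 4.
  m = 010 → c = 001001, weight = 2.
  m = 110 → c = 011110, weight = 4.
  m = 001 → c = 010010, weight = 2.
  m = 101 → c = 000101, weight = 2.
  m = 011 → c = 011011, weight = 4.
  m = 111 → c = 001100, weight = 2.
Tally weights:
  weight 0: 1 codewords.
  weight 2: 4 codewords.
  weight 4: 3 codewords.
Minimum distance d = smallest w > 0 with A_w > 0 = 2.
Sanity: Σ A_w = 8 = 2^3 = 8 ✓.


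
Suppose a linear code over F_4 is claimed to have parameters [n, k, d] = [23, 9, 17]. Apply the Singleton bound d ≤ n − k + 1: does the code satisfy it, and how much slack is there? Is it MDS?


Singleton RHS = n − k + 1 = 15, slack = -2, bound violated (no such code; not MDS).

Singleton bound: d ≤ n − k + 1.
Here n = 23, k = 9, so n − k + 1 = 15.
Given d = 17, check d ≤ 15: NO.
Slack = (n − k + 1) − d = -2.
The slack is negative: d = 17 exceeds n − k + 1 = 15 by 2, so the Singleton bound is violated and no linear [23, 9, 17]_4 code can exist. In particular it is not MDS (MDS requires d = n − k + 1 exactly).
Description: the claimed parameters are [23, 9, 17]_4; such a code would be impossible (violates the Singleton bound).


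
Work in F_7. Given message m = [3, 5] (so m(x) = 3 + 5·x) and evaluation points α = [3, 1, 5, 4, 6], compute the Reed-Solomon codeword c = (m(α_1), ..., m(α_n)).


c = [4, 1, 0, 2, 5]

Message polynomial: m(x) = 3 + 5·x (mod 7).
For each evaluation point α_i, compute m(α_i) mod 7:
  α_1 = 3: Horner steps 5 → 4, so m(3) = 4.
  α_2 = 1: Horner steps 5 → 1, so m(1) = 1.
  α_3 = 5: Horner steps 5 → 0, so m(5) = 0.
  α_4 = 4: Horner steps 5 → 2, so m(4) = 2.
  α_5 = 6: Horner steps 5 → 5, so m(6) = 5.
Codeword c = [4, 1, 0, 2, 5] ∈ F_7^5.


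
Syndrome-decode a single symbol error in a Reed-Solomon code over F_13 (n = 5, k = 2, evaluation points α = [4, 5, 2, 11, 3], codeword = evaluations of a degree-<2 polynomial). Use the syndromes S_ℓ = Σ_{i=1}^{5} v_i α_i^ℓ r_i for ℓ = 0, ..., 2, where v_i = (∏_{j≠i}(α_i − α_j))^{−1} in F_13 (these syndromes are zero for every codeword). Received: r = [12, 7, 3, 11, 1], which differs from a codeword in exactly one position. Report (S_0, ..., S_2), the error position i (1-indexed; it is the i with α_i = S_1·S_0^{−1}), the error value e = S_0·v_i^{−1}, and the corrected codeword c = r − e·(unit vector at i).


S = (12, 8, 1), error at position 2, error magnitude e = 10, c = [12, 10, 3, 11, 1].

Step 1: column multipliers v_i = (∏_{j≠i}(α_i − α_j))^{−1} mod 13.
  i = 1 (α = 4): (4−5)(4−2)(4−11)(4−3) = (−1)·2·(−7)·1 = 14 ≡ 1, so v_1 = 1^{−1} = 1 (mod 13).
  i = 2 (α = 5): (5−4)(5−2)(5−11)(5−3) = 1·3·(−6)·2 = −36 ≡ 3, so v_2 = 3^{−1} = 9 (mod 13).
  i = 3 (α = 2): (2−4)(2−5)(2−11)(2−3) = (−2)·(−3)·(−9)·(−1) = 54 ≡ 2, so v_3 = 2^{−1} = 7 (mod 13).
  i = 4 (α = 11): (11−4)(11−5)(11−2)(11−3) = 7·6·9·8 = 3024 ≡ 8, so v_4 = 8^{−1} = 5 (mod 13).
  i = 5 (α = 3): (3−4)(3−5)(3−2)(3−11) = (−1)·(−2)·1·(−8) = −16 ≡ 10, so v_5 = 10^{−1} = 4 (mod 13).
  v = [1, 9, 7, 5, 4].
Step 2: syndromes of r = [12, 7, 3, 11, 1] (all sums mod 13).
  S_0 = Σ v_i r_i = 1·12 + 9·7 + 7·3 + 5·11 + 4·1 = 155 ≡ 12.
  S_1 = Σ v_i α_i r_i = 1·4·12 + 9·5·7 + 7·2·3 + 5·11·11 + 4·3·1 = 1022 ≡ 8.
  α_i^2 mod 13 = [3, 12, 4, 4, 9].
  S_2 = Σ v_i α_i^2 r_i = 1·3·12 + 9·12·7 + 7·4·3 + 5·4·11 + 4·9·1 = 1132 ≡ 1.
  S = (12, 8, 1) ≠ 0, so r is not a codeword (an error is present).
Step 3: locate the error. For a single error e at position i, S_ℓ = v_i·e·α_i^ℓ, so α_err = S_1/S_0.
  S_0^{−1} = 12^{−1} = 12 (mod 13), so α_err = 8·12 = 96 ≡ 5 = α_2. Error position i = 2.
  Consistency check: S_2/S_1 = 1·5 = 5 ≡ 5 = α_err ✓ (single-error assumption holds).
Step 4: error magnitude e = S_0/v_2 = S_0·∏_{j≠2}(α_2 − α_j) = 12·3 = 36 ≡ 10 (mod 13).
Step 5: correct position 2: c_2 = r_2 − e = 7 − 10 ≡ 10 (mod 13). Hence c = [12, 10, 3, 11, 1].
  Check: interpolating c through the α_i gives m(x) = 7 + 11·x (degree < 2) with m(α_i) = c_i for every i, so c is indeed a codeword.


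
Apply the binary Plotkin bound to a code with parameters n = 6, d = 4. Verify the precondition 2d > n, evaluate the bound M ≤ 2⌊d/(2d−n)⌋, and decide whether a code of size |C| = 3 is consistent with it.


Plotkin bound M ≤ 4; given |C| = 3 ≤ bound (satisfied).

Check applicability: 2d = 8, n = 6.
2d − n = 2 > 0, so Plotkin applies.
Compute d/(2d−n) = 4/2 ≈ 2.0000.
⌊d/(2d−n)⌋ = 2.
Plotkin bound: M ≤ 2·2 = 4.
Given |C| = 3, check: satisfied.
This |C| is below the Plotkin bound.


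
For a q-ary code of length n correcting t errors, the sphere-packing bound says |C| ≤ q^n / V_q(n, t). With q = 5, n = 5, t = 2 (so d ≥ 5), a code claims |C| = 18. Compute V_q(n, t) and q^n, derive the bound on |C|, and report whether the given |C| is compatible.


V_q(n, t) = 181, q^n = 3125, Hamming bound = 17, |C| = 18 > bound (violated).

Step 1: Compute V_q(n, t) = Σ_{j=0}^2 C(n, j) (q−1)^j.
  j = 0: C(5,0)·(4)^0 = 1·1 = 1.
  j = 1: C(5,1)·(4)^1 = 5·4 = 20.
  j = 2: C(5,2)·(4)^2 = 10·16 = 160.
  V_q(n, t) = 1 + 20 + 160 = 181.
Step 2: q^n = 5^5 = 3125.
Step 3: Hamming bound ⌊q^n / V_q(n,t)⌋ = ⌊3125/181⌋ = 17.
Step 4: Compare |C| = 18 to 17: violated.
The claimed |C| lies above the Hamming bound, so no 5-ary code of length 5 with d ≥ 5 can have 18 codewords.


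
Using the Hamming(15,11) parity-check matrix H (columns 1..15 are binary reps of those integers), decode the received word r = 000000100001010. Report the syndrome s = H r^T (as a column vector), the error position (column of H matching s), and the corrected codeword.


s = (0, 1, 0, 1)^T, error position = 5, corrected codeword c = 000010100001010

Compute s = H r^T mod 2 one row at a time:
  s_1 = 0 + 0 + 0 + 0 + 1 + 0 + 1 + 0 = 2 ≡ 0 (mod 2).
  s_2 = 0 + 0 + 0 + 1 + 1 + 0 + 1 + 0 = 3 ≡ 1 (mod 2).
  s_3 = 0 + 0 + 0 + 1 + 0 + 0 + 1 + 0 = 2 ≡ 0 (mod 2).
  s_4 = 0 + 0 + 0 + 1 + 0 + 0 + 0 + 0 = 1 ≡ 1 (mod 2).
s = (0, 1, 0, 1)^T — this equals column 5 of H (binary 0101), so error is at position 5.
Correct: flip bit 5 of r = 000000100001010 to get c = 000010100001010.


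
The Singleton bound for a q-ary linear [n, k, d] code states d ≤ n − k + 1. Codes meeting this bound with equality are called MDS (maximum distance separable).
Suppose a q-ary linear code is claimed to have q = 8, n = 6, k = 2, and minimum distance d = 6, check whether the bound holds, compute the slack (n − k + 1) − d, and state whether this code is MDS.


Singleton RHS = n − k + 1 = 5, slack = -1, bound violated (no such code; not MDS).

Singleton bound: d ≤ n − k + 1.
Here n = 6, k = 2, so n − k + 1 = 5.
Given d = 6, check d ≤ 5: NO.
Slack = (n − k + 1) − d = -1.
The slack is negative: d = 6 exceeds n − k + 1 = 5 by 1, so the Singleton bound is violated and no linear [6, 2, 6]_8 code can exist. In particular it is not MDS (MDS requires d = n − k + 1 exactly).
Description: the claimed parameters are [6, 2, 6]_8; such a code would be impossible (violates the Singleton bound).


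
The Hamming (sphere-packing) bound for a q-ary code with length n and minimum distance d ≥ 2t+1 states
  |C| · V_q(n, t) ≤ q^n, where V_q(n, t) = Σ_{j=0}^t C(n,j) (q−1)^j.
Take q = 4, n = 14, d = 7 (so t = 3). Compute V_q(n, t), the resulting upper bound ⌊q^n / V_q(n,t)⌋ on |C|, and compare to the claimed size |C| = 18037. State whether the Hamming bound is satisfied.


V_q(n, t) = 10690, q^n = 268435456, Hamming bound = 25110, |C| = 18037 ≤ bound (satisfied).

Step 1: Compute V_q(n, t) = Σ_{j=0}^3 C(n, j) (q−1)^j.
  j = 0: C(14,0)·(3)^0 = 1·1 = 1.
  j = 1: C(14,1)·(3)^1 = 14·3 = 42.
  j = 2: C(14,2)·(3)^2 = 91·9 = 819.
  j = 3: C(14,3)·(3)^3 = 364·27 = 9828.
  V_q(n, t) = 1 + 42 + 819 + 9828 = 10690.
Step 2: q^n = 4^14 = 268435456.
Step 3: Hamming bound ⌊q^n / V_q(n,t)⌋ = ⌊268435456/10690⌋ = 25110.
Step 4: Compare |C| = 18037 to 25110: satisfied.
The claimed |C| lies below the Hamming bound.


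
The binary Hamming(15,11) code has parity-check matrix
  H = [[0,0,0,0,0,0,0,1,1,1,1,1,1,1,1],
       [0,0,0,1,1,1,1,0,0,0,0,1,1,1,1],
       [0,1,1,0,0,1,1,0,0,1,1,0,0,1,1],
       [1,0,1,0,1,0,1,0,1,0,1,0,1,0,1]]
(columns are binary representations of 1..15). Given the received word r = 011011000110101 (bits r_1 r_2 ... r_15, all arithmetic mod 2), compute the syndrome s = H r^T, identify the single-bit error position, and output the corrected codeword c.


s = (0, 0, 0, 1)^T, error position = 1, corrected codeword c = 111011000110101

Compute s = H r^T mod 2 one row at a time:
  s_1 = 0 + 0 + 1 + 1 + 0 + 1 + 0 + 1 = 4 ≡ 0 (mod 2).
  s_2 = 0 + 1 + 1 + 0 + 0 + 1 + 0 + 1 = 4 ≡ 0 (mod 2).
  s_3 = 1 + 1 + 1 + 0 + 1 + 1 + 0 + 1 = 6 ≡ 0 (mod 2).
  s_4 = 0 + 1 + 1 + 0 + 0 + 1 + 1 + 1 = 5 ≡ 1 (mod 2).
s = (0, 0, 0, 1)^T — this equals column 1 of H (binary 0001), so error is at position 1.
Correct: flip bit 1 of r = 011011000110101 to get c = 111011000110101.


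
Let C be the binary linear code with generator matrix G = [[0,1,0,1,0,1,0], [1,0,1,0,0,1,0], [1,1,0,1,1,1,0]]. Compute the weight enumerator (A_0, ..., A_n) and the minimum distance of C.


Weight distribution: A_0 = 1, A_2 = 1, A_3 = 3, A_4 = 2, A_5 = 1. Minimum distance d = 2.

Enumerate all 2^3 = 8 messages m ∈ F_2^3.
For each, compute codeword c = mG in F_2^7, then tally its weight.
  m = 000 → c = 0000000, weight = 0.
  m = 100 → c = 0101010, weight = 3.
  m = 010 → c = 1010010, weight = 3.
  m = 110 → c = 1111000, weight = 4.
  m = 001 → c = 1101110, weight = 5.
  m = 101 → c = 1000100, weight = 2.
  m = 011 → c = 0111100, weight = 4.
  m = 111 → c = 0010110, weight = 3.
Tally weights:
  weight 0: 1 codewords.
  weight 2: 1 codewords.
  weight 3: 3 codewords.
  weight 4: 2 codewords.
  weight 5: 1 codewords.
Minimum distance d = smallest w > 0 with A_w > 0 = 2.
Sanity: Σ A_w = 8 = 2^3 = 8 ✓.


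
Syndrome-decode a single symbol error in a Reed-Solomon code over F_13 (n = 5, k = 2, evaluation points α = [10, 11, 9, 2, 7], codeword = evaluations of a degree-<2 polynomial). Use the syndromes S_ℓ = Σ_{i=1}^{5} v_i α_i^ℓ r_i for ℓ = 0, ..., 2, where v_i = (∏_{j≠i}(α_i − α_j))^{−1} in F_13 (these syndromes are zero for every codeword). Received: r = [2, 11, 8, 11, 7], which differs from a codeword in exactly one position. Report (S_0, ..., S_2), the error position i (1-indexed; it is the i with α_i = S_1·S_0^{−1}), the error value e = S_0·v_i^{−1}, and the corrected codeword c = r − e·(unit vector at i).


S = (4, 5, 3), error at position 2, error magnitude e = 2, c = [2, 9, 8, 11, 7].

Step 1: column multipliers v_i = (∏_{j≠i}(α_i − α_j))^{−1} mod 13.
  i = 1 (α = 10): (10−11)(10−9)(10−2)(10−7) = (−1)·1·8·3 = −24 ≡ 2, so v_1 = 2^{−1} = 7 (mod 13).
  i = 2 (α = 11): (11−10)(11−9)(11−2)(11−7) = 1·2·9·4 = 72 ≡ 7, so v_2 = 7^{−1} = 2 (mod 13).
  i = 3 (α = 9): (9−10)(9−11)(9−2)(9−7) = (−1)·(−2)·7·2 = 28 ≡ 2, so v_3 = 2^{−1} = 7 (mod 13).
  i = 4 (α = 2): (2−10)(2−11)(2−9)(2−7) = (−8)·(−9)·(−7)·(−5) = 2520 ≡ 11, so v_4 = 11^{−1} = 6 (mod 13).
  i = 5 (α = 7): (7−10)(7−11)(7−9)(7−2) = (−3)·(−4)·(−2)·5 = −120 ≡ 10, so v_5 = 10^{−1} = 4 (mod 13).
  v = [7, 2, 7, 6, 4].
Step 2: syndromes of r = [2, 11, 8, 11, 7] (all sums mod 13).
  S_0 = Σ v_i r_i = 7·2 + 2·11 + 7·8 + 6·11 + 4·7 = 186 ≡ 4.
  S_1 = Σ v_i α_i r_i = 7·10·2 + 2·11·11 + 7·9·8 + 6·2·11 + 4·7·7 = 1214 ≡ 5.
  α_i^2 mod 13 = [9, 4, 3, 4, 10].
  S_2 = Σ v_i α_i^2 r_i = 7·9·2 + 2·4·11 + 7·3·8 + 6·4·11 + 4·10·7 = 926 ≡ 3.
  S = (4, 5, 3) ≠ 0, so r is not a codeword (an error is present).
Step 3: locate the error. For a single error e at position i, S_ℓ = v_i·e·α_i^ℓ, so α_err = S_1/S_0.
  S_0^{−1} = 4^{−1} = 10 (mod 13), so α_err = 5·10 = 50 ≡ 11 = α_2. Error position i = 2.
  Consistency check: S_2/S_1 = 3·8 = 24 ≡ 11 = α_err ✓ (single-error assumption holds).
Step 4: error magnitude e = S_0/v_2 = S_0·∏_{j≠2}(α_2 − α_j) = 4·7 = 28 ≡ 2 (mod 13).
Step 5: correct position 2: c_2 = r_2 − e = 11 − 2 ≡ 9 (mod 13). Hence c = [2, 9, 8, 11, 7].
  Check: interpolating c through the α_i gives m(x) = 10 + 7·x (degree < 2) with m(α_i) = c_i for every i, so c is indeed a codeword.


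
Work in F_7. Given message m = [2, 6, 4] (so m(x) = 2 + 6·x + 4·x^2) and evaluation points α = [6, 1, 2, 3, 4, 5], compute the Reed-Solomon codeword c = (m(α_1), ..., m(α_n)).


c = [0, 5, 2, 0, 6, 6]

Message polynomial: m(x) = 2 + 6·x + 4·x^2 (mod 7).
For each evaluation point α_i, compute m(α_i) mod 7:
  α_1 = 6: Horner steps 4 → 2 → 0, so m(6) = 0.
  α_2 = 1: Horner steps 4 → 3 → 5, so m(1) = 5.
  α_3 = 2: Horner steps 4 → 0 → 2, so m(2) = 2.
  α_4 = 3: Horner steps 4 → 4 → 0, so m(3) = 0.
  α_5 = 4: Horner steps 4 → 1 → 6, so m(4) = 6.
  α_6 = 5: Horner steps 4 → 5 → 6, so m(5) = 6.
Codeword c = [0, 5, 2, 0, 6, 6] ∈ F_7^6.


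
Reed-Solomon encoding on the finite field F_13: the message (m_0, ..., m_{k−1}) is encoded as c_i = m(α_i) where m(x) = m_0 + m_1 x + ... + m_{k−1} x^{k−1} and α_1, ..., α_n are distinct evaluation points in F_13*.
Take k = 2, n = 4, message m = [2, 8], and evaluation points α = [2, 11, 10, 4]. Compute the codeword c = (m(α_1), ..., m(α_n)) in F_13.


c = [5, 12, 4, 8]

Message polynomial: m(x) = 2 + 8·x (mod 13).
For each evaluation point α_i, compute m(α_i) mod 13:
  α_1 = 2: Horner steps 8 → 5, so m(2) = 5.
  α_2 = 11: Horner steps 8 → 12, so m(11) = 12.
  α_3 = 10: Horner steps 8 → 4, so m(10) = 4.
  α_4 = 4: Horner steps 8 → 8, so m(4) = 8.
Codeword c = [5, 12, 4, 8] ∈ F_13^4.


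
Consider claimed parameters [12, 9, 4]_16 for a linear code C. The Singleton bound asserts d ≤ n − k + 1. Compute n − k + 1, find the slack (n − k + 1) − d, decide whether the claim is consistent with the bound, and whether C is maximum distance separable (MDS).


Singleton RHS = n − k + 1 = 4, slack = 0, bound satisfied, MDS.

Singleton bound: d ≤ n − k + 1.
Here n = 12, k = 9, so n − k + 1 = 4.
Given d = 4, check d ≤ 4: YES.
Slack = (n − k + 1) − d = 0.
The code is MDS (slack = 0).
Description: the claimed parameters are [12, 9, 4]_16; such a code would be MDS (meets Singleton bound).


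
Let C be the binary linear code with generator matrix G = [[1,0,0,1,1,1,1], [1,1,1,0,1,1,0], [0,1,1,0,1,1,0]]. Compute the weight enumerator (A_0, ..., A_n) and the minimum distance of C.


Weight distribution: A_0 = 1, A_1 = 1, A_4 = 3, A_5 = 3. Minimum distance d = 1.

Enumerate all 2^3 = 8 messages m ∈ F_2^3.
For each, compute codeword c = mG in F_2^7, then tally its weight.
  m = 000 → c = 0000000, weight = 0.
  m = 100 → c = 1001111, weight = 5.
  m = 010 → c = 1110110, weight = 5.
  m = 110 → c = 0111001, weight = 4.
  m = 001 → c = 0110110, weight = 4.
  m = 101 → c = 1111001, weight = 5.
  m = 011 → c = 1000000, weight = 1.
  m = 111 → c = 0001111, weight = 4.
Tally weights:
  weight 0: 1 codewords.
  weight 1: 1 codewords.
  weight 4: 3 codewords.
  weight 5: 3 codewords.
Minimum distance d = smallest w > 0 with A_w > 0 = 1.
Sanity: Σ A_w = 8 = 2^3 = 8 ✓.


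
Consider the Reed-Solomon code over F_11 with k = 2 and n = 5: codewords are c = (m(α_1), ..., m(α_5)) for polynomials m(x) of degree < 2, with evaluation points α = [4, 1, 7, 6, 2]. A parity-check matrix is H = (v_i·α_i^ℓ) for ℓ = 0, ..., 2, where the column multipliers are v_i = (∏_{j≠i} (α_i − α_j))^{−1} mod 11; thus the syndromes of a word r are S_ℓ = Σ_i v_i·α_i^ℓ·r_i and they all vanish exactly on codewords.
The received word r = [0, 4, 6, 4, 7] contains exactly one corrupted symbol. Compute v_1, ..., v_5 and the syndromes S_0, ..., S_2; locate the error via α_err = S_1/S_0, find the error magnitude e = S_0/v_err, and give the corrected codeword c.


S = (5, 5, 5), error at position 2, error magnitude e = 10, c = [0, 5, 6, 4, 7].

Step 1: column multipliers v_i = (∏_{j≠i}(α_i − α_j))^{−1} mod 11.
  i = 1 (α = 4): (4−1)(4−7)(4−6)(4−2) = 3·(−3)·(−2)·2 = 36 ≡ 3, so v_1 = 3^{−1} = 4 (mod 11).
  i = 2 (α = 1): (1−4)(1−7)(1−6)(1−2) = (−3)·(−6)·(−5)·(−1) = 90 ≡ 2, so v_2 = 2^{−1} = 6 (mod 11).
  i = 3 (α = 7): (7−4)(7−1)(7−6)(7−2) = 3·6·1·5 = 90 ≡ 2, so v_3 = 2^{−1} = 6 (mod 11).
  i = 4 (α = 6): (6−4)(6−1)(6−7)(6−2) = 2·5·(−1)·4 = −40 ≡ 4, so v_4 = 4^{−1} = 3 (mod 11).
  i = 5 (α = 2): (2−4)(2−1)(2−7)(2−6) = (−2)·1·(−5)·(−4) = −40 ≡ 4, so v_5 = 4^{−1} = 3 (mod 11).
  v = [4, 6, 6, 3, 3].
Step 2: syndromes of r = [0, 4, 6, 4, 7] (all sums mod 11).
  S_0 = Σ v_i r_i = 4·0 + 6·4 + 6·6 + 3·4 + 3·7 = 93 ≡ 5.
  S_1 = Σ v_i α_i r_i = 4·4·0 + 6·1·4 + 6·7·6 + 3·6·4 + 3·2·7 = 390 ≡ 5.
  α_i^2 mod 11 = [5, 1, 5, 3, 4].
  S_2 = Σ v_i α_i^2 r_i = 4·5·0 + 6·1·4 + 6·5·6 + 3·3·4 + 3·4·7 = 324 ≡ 5.
  S = (5, 5, 5) ≠ 0, so r is not a codeword (an error is present).
Step 3: locate the error. For a single error e at position i, S_ℓ = v_i·e·α_i^ℓ, so α_err = S_1/S_0.
  S_0^{−1} = 5^{−1} = 9 (mod 11), so α_err = 5·9 = 45 ≡ 1 = α_2. Error position i = 2.
  Consistency check: S_2/S_1 = 5·9 = 45 ≡ 1 = α_err ✓ (single-error assumption holds).
Step 4: error magnitude e = S_0/v_2 = S_0·∏_{j≠2}(α_2 − α_j) = 5·2 = 10 ≡ 10 (mod 11).
Step 5: correct position 2: c_2 = r_2 − e = 4 − 10 ≡ 5 (mod 11). Hence c = [0, 5, 6, 4, 7].
  Check: interpolating c through the α_i gives m(x) = 3 + 2·x (degree < 2) with m(α_i) = c_i for every i, so c is indeed a codeword.


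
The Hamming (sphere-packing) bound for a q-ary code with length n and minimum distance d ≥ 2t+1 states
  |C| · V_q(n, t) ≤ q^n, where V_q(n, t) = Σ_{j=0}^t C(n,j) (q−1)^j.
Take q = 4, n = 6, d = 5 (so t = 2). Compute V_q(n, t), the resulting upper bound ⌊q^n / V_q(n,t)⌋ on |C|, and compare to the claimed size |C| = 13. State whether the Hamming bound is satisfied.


V_q(n, t) = 154, q^n = 4096, Hamming bound = 26, |C| = 13 ≤ bound (satisfied).

Step 1: Compute V_q(n, t) = Σ_{j=0}^2 C(n, j) (q−1)^j.
  j = 0: C(6,0)·(3)^0 = 1·1 = 1.
  j = 1: C(6,1)·(3)^1 = 6·3 = 18.
  j = 2: C(6,2)·(3)^2 = 15·9 = 135.
  V_q(n, t) = 1 + 18 + 135 = 154.
Step 2: q^n = 4^6 = 4096.
Step 3: Hamming bound ⌊q^n / V_q(n,t)⌋ = ⌊4096/154⌋ = 26.
Step 4: Compare |C| = 13 to 26: satisfied.
The claimed |C| lies below the Hamming bound.


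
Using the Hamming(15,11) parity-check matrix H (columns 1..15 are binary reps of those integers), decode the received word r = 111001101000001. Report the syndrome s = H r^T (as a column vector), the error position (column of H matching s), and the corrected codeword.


s = (0, 1, 1, 1)^T, error position = 7, corrected codeword c = 111001001000001

Compute s = H r^T mod 2 one row at a time:
  s_1 = 0 + 1 + 0 + 0 + 0 + 0 + 0 + 1 = 2 ≡ 0 (mod 2).
  s_2 = 0 + 0 + 1 + 1 + 0 + 0 + 0 + 1 = 3 ≡ 1 (mod 2).
  s_3 = 1 + 1 + 1 + 1 + 0 + 0 + 0 + 1 = 5 ≡ 1 (mod 2).
  s_4 = 1 + 1 + 0 + 1 + 1 + 0 + 0 + 1 = 5 ≡ 1 (mod 2).
s = (0, 1, 1, 1)^T — this equals column 7 of H (binary 0111), so error is at position 7.
Correct: flip bit 7 of r = 111001101000001 to get c = 111001001000001.


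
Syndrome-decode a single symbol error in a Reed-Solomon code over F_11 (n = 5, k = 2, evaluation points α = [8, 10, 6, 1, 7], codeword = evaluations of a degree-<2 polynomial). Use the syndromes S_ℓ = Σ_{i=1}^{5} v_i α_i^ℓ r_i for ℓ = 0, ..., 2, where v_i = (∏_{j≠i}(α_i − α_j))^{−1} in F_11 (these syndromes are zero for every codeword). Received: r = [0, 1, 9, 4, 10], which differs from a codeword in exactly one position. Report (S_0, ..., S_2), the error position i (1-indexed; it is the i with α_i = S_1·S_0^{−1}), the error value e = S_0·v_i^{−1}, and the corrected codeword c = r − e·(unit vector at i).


S = (3, 8, 3), error at position 2, error magnitude e = 10, c = [0, 2, 9, 4, 10].

Step 1: column multipliers v_i = (∏_{j≠i}(α_i − α_j))^{−1} mod 11.
  i = 1 (α = 8): (8−10)(8−6)(8−1)(8−7) = (−2)·2·7·1 = −28 ≡ 5, so v_1 = 5^{−1} = 9 (mod 11).
  i = 2 (α = 10): (10−8)(10−6)(10−1)(10−7) = 2·4·9·3 = 216 ≡ 7, so v_2 = 7^{−1} = 8 (mod 11).
  i = 3 (α = 6): (6−8)(6−10)(6−1)(6−7) = (−2)·(−4)·5·(−1) = −40 ≡ 4, so v_3 = 4^{−1} = 3 (mod 11).
  i = 4 (α = 1): (1−8)(1−10)(1−6)(1−7) = (−7)·(−9)·(−5)·(−6) = 1890 ≡ 9, so v_4 = 9^{−1} = 5 (mod 11).
  i = 5 (α = 7): (7−8)(7−10)(7−6)(7−1) = (−1)·(−3)·1·6 = 18 ≡ 7, so v_5 = 7^{−1} = 8 (mod 11).
  v = [9, 8, 3, 5, 8].
Step 2: syndromes of r = [0, 1, 9, 4, 10] (all sums mod 11).
  S_0 = Σ v_i r_i = 9·0 + 8·1 + 3·9 + 5·4 + 8·10 = 135 ≡ 3.
  S_1 = Σ v_i α_i r_i = 9·8·0 + 8·10·1 + 3·6·9 + 5·1·4 + 8·7·10 = 822 ≡ 8.
  α_i^2 mod 11 = [9, 1, 3, 1, 5].
  S_2 = Σ v_i α_i^2 r_i = 9·9·0 + 8·1·1 + 3·3·9 + 5·1·4 + 8·5·10 = 509 ≡ 3.
  S = (3, 8, 3) ≠ 0, so r is not a codeword (an error is present).
Step 3: locate the error. For a single error e at position i, S_ℓ = v_i·e·α_i^ℓ, so α_err = S_1/S_0.
  S_0^{−1} = 3^{−1} = 4 (mod 11), so α_err = 8·4 = 32 ≡ 10 = α_2. Error position i = 2.
  Consistency check: S_2/S_1 = 3·7 = 21 ≡ 10 = α_err ✓ (single-error assumption holds).
Step 4: error magnitude e = S_0/v_2 = S_0·∏_{j≠2}(α_2 − α_j) = 3·7 = 21 ≡ 10 (mod 11).
Step 5: correct position 2: c_2 = r_2 − e = 1 − 10 ≡ 2 (mod 11). Hence c = [0, 2, 9, 4, 10].
  Check: interpolating c through the α_i gives m(x) = 3 + 1·x (degree < 2) with m(α_i) = c_i for every i, so c is indeed a codeword.


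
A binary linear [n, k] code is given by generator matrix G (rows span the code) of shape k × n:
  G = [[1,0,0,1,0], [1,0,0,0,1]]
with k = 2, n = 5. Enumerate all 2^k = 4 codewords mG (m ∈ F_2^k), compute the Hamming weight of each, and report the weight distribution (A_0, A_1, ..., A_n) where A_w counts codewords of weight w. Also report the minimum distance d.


Weight distribution: A_0 = 1, A_2 = 3. Minimum distance d = 2.

Enumerate all 2^2 = 4 messages m ∈ F_2^2.
For each, compute codeword c = mG in F_2^5, then tally its weight.
  m = 00 → c = 00000, weight = 0.
  m = 10 → c = 10010, weight = 2.
  m = 01 → c = 10001, weight = 2.
  m = 11 → c = 00011, weight = 2.
Tally weights:
  weight 0: 1 codewords.
  weight 2: 3 codewords.
Minimum distance d = smallest w > 0 with A_w > 0 = 2.
Sanity: Σ A_w = 4 = 2^2 = 4 ✓.


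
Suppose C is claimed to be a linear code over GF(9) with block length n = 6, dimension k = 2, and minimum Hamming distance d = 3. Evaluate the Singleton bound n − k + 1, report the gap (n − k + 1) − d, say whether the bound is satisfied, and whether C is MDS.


Singleton RHS = n − k + 1 = 5, slack = 2, bound satisfied, not MDS.

Singleton bound: d ≤ n − k + 1.
Here n = 6, k = 2, so n − k + 1 = 5.
Given d = 3, check d ≤ 5: YES.
Slack = (n − k + 1) − d = 2.
The code is NOT MDS (slack = 2 > 0).
Description: the claimed parameters are [6, 2, 3]_9; such a code would be non-MDS.


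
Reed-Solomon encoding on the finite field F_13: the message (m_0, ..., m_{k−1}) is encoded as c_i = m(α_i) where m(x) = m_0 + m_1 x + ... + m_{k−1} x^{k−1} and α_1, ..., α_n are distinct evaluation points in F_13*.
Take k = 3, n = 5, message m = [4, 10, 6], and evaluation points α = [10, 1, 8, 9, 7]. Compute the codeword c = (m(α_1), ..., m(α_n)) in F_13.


c = [2, 7, 0, 8, 4]

Message polynomial: m(x) = 4 + 10·x + 6·x^2 (mod 13).
For each evaluation point α_i, compute m(α_i) mod 13:
  α_1 = 10: Horner steps 6 → 5 → 2, so m(10) = 2.
  α_2 = 1: Horner steps 6 → 3 → 7, so m(1) = 7.
  α_3 = 8: Horner steps 6 → 6 → 0, so m(8) = 0.
  α_4 = 9: Horner steps 6 → 12 → 8, so m(9) = 8.
  α_5 = 7: Horner steps 6 → 0 → 4, so m(7) = 4.
Codeword c = [2, 7, 0, 8, 4] ∈ F_13^5.


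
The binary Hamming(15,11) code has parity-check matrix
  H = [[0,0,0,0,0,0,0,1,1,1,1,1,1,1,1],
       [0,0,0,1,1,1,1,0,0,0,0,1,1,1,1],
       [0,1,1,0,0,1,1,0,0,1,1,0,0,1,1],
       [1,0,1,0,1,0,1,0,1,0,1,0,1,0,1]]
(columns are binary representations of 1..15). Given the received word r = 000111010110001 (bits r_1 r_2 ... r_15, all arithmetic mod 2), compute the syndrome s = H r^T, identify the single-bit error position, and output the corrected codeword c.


s = (0, 0, 0, 1)^T, error position = 1, corrected codeword c = 100111010110001

Compute s = H r^T mod 2 one row at a time:
  s_1 = 1 + 0 + 1 + 1 + 0 + 0 + 0 + 1 = 4 ≡ 0 (mod 2).
  s_2 = 1 + 1 + 1 + 0 + 0 + 0 + 0 + 1 = 4 ≡ 0 (mod 2).
  s_3 = 0 + 0 + 1 + 0 + 1 + 1 + 0 + 1 = 4 ≡ 0 (mod 2).
  s_4 = 0 + 0 + 1 + 0 + 0 + 1 + 0 + 1 = 3 ≡ 1 (mod 2).
s = (0, 0, 0, 1)^T — this equals column 1 of H (binary 0001), so error is at position 1.
Correct: flip bit 1 of r = 000111010110001 to get c = 100111010110001.


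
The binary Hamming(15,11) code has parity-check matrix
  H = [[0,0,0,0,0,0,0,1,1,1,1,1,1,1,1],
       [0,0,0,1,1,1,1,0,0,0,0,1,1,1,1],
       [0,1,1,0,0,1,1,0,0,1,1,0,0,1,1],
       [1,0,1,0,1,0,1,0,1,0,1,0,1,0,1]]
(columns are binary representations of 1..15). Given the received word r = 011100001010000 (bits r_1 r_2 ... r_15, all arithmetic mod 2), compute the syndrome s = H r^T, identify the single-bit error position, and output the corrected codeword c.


s = (0, 1, 1, 1)^T, error position = 7, corrected codeword c = 011100101010000

Compute s = H r^T mod 2 one row at a time:
  s_1 = 0 + 1 + 0 + 1 + 0 + 0 + 0 + 0 = 2 ≡ 0 (mod 2).
  s_2 = 1 + 0 + 0 + 0 + 0 + 0 + 0 + 0 = 1 ≡ 1 (mod 2).
  s_3 = 1 + 1 + 0 + 0 + 0 + 1 + 0 + 0 = 3 ≡ 1 (mod 2).
  s_4 = 0 + 1 + 0 + 0 + 1 + 1 + 0 + 0 = 3 ≡ 1 (mod 2).
s = (0, 1, 1, 1)^T — this equals column 7 of H (binary 0111), so error is at position 7.
Correct: flip bit 7 of r = 011100001010000 to get c = 011100101010000.


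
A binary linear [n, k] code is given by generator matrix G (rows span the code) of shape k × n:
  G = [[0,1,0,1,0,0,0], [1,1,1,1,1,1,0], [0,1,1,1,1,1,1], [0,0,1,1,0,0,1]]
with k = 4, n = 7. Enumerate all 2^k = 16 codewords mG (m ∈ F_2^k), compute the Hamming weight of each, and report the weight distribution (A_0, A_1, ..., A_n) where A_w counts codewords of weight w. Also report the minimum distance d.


Weight distribution: A_0 = 1, A_2 = 2, A_3 = 6, A_4 = 3, A_5 = 2, A_6 = 2. Minimum distance d = 2.

Enumerate all 2^4 = 16 messages m ∈ F_2^4.
For each, compute codeword c = mG in F_2^7, then tally its weight.
  m = 0000 → c = 0000000, weight = 0.
  m = 1000 → c = 0101000, weight = 2.
  m = 0100 → c = 1111110, weight = 6.
  m = 1100 → c = 1010110, weight = 4.
  m = 0010 → c = 0111111, weight = 6.
  m = 1010 → c = 0010111, weight = 4.
  m = 0110 → c = 1000001, weight = 2.
  m = 1110 → c = 1101001, weight = 4.
  m = 0001 → c = 0011001, weight = 3.
  m = 1001 → c = 0110001, weight = 3.
  m = 0101 → c = 1100111, weight = 5.
  m = 1101 → c = 1001111, weight = 5.
  m = 0011 → c = 0100110, weight = 3.
  m = 1011 → c = 0001110, weight = 3.
  m = 0111 → c = 1011000, weight = 3.
  m = 1111 → c = 1110000, weight = 3.
Tally weights:
  weight 0: 1 codewords.
  weight 2: 2 codewords.
  weight 3: 6 codewords.
  weight 4: 3 codewords.
  weight 5: 2 codewords.
  weight 6: 2 codewords.
Minimum distance d = smallest w > 0 with A_w > 0 = 2.
Sanity: Σ A_w = 16 = 2^4 = 16 ✓.


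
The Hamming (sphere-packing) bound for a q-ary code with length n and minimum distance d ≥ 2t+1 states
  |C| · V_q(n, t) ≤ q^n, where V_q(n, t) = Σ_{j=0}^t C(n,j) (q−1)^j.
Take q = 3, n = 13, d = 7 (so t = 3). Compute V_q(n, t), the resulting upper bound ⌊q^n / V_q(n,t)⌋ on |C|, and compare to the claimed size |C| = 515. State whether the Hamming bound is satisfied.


V_q(n, t) = 2627, q^n = 1594323, Hamming bound = 606, |C| = 515 ≤ bound (satisfied).

Step 1: Compute V_q(n, t) = Σ_{j=0}^3 C(n, j) (q−1)^j.
  j = 0: C(13,0)·(2)^0 = 1·1 = 1.
  j = 1: C(13,1)·(2)^1 = 13·2 = 26.
  j = 2: C(13,2)·(2)^2 = 78·4 = 312.
  j = 3: C(13,3)·(2)^3 = 286·8 = 2288.
  V_q(n, t) = 1 + 26 + 312 + 2288 = 2627.
Step 2: q^n = 3^13 = 1594323.
Step 3: Hamming bound ⌊q^n / V_q(n,t)⌋ = ⌊1594323/2627⌋ = 606.
Step 4: Compare |C| = 515 to 606: satisfied.
The claimed |C| lies below the Hamming bound.


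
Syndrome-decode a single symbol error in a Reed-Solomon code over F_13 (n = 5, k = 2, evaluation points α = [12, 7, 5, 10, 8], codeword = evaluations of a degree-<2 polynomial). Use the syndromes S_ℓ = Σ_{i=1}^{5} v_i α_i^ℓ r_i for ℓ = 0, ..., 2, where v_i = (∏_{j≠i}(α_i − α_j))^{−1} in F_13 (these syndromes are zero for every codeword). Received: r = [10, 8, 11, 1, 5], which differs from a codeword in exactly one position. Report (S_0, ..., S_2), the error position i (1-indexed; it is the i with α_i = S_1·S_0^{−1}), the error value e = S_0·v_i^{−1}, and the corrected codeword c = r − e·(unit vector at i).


S = (3, 8, 4), error at position 2, error magnitude e = 1, c = [10, 7, 11, 1, 5].

Step 1: column multipliers v_i = (∏_{j≠i}(α_i − α_j))^{−1} mod 13.
  i = 1 (α = 12): (12−7)(12−5)(12−10)(12−8) = 5·7·2·4 = 280 ≡ 7, so v_1 = 7^{−1} = 2 (mod 13).
  i = 2 (α = 7): (7−12)(7−5)(7−10)(7−8) = (−5)·2·(−3)·(−1) = −30 ≡ 9, so v_2 = 9^{−1} = 3 (mod 13).
  i = 3 (α = 5): (5−12)(5−7)(5−10)(5−8) = (−7)·(−2)·(−5)·(−3) = 210 ≡ 2, so v_3 = 2^{−1} = 7 (mod 13).
  i = 4 (α = 10): (10−12)(10−7)(10−5)(10−8) = (−2)·3·5·2 = −60 ≡ 5, so v_4 = 5^{−1} = 8 (mod 13).
  i = 5 (α = 8): (8−12)(8−7)(8−5)(8−10) = (−4)·1·3·(−2) = 24 ≡ 11, so v_5 = 11^{−1} = 6 (mod 13).
  v = [2, 3, 7, 8, 6].
Step 2: syndromes of r = [10, 8, 11, 1, 5] (all sums mod 13).
  S_0 = Σ v_i r_i = 2·10 + 3·8 + 7·11 + 8·1 + 6·5 = 159 ≡ 3.
  S_1 = Σ v_i α_i r_i = 2·12·10 + 3·7·8 + 7·5·11 + 8·10·1 + 6·8·5 = 1113 ≡ 8.
  α_i^2 mod 13 = [1, 10, 12, 9, 12].
  S_2 = Σ v_i α_i^2 r_i = 2·1·10 + 3·10·8 + 7·12·11 + 8·9·1 + 6·12·5 = 1616 ≡ 4.
  S = (3, 8, 4) ≠ 0, so r is not a codeword (an error is present).
Step 3: locate the error. For a single error e at position i, S_ℓ = v_i·e·α_i^ℓ, so α_err = S_1/S_0.
  S_0^{−1} = 3^{−1} = 9 (mod 13), so α_err = 8·9 = 72 ≡ 7 = α_2. Error position i = 2.
  Consistency check: S_2/S_1 = 4·5 = 20 ≡ 7 = α_err ✓ (single-error assumption holds).
Step 4: error magnitude e = S_0/v_2 = S_0·∏_{j≠2}(α_2 − α_j) = 3·9 = 27 ≡ 1 (mod 13).
Step 5: correct position 2: c_2 = r_2 − e = 8 − 1 ≡ 7 (mod 13). Hence c = [10, 7, 11, 1, 5].
  Check: interpolating c through the α_i gives m(x) = 8 + 11·x (degree < 2) with m(α_i) = c_i for every i, so c is indeed a codeword.


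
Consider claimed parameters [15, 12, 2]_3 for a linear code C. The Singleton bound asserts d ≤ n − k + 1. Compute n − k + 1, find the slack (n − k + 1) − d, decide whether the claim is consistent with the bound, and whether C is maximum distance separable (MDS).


Singleton RHS = n − k + 1 = 4, slack = 2, bound satisfied, not MDS.

Singleton bound: d ≤ n − k + 1.
Here n = 15, k = 12, so n − k + 1 = 4.
Given d = 2, check d ≤ 4: YES.
Slack = (n − k + 1) − d = 2.
The code is NOT MDS (slack = 2 > 0).
Description: the claimed parameters are [15, 12, 2]_3; such a code would be non-MDS.


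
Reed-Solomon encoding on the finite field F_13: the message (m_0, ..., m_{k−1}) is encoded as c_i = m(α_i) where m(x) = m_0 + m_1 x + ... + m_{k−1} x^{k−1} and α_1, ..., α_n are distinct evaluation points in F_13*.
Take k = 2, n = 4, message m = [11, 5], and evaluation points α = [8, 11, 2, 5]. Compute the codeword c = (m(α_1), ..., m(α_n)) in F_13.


c = [12, 1, 8, 10]

Message polynomial: m(x) = 11 + 5·x (mod 13).
For each evaluation point α_i, compute m(α_i) mod 13:
  α_1 = 8: Horner steps 5 → 12, so m(8) = 12.
  α_2 = 11: Horner steps 5 → 1, so m(11) = 1.
  α_3 = 2: Horner steps 5 → 8, so m(2) = 8.
  α_4 = 5: Horner steps 5 → 10, so m(5) = 10.
Codeword c = [12, 1, 8, 10] ∈ F_13^4.


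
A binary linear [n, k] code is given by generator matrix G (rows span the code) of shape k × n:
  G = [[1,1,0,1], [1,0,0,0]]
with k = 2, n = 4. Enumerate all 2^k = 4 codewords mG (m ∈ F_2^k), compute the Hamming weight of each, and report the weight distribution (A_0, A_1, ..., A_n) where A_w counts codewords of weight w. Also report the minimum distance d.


Weight distribution: A_0 = 1, A_1 = 1, A_2 = 1, A_3 = 1. Minimum distance d = 1.

Enumerate all 2^2 = 4 messages m ∈ F_2^2.
For each, compute codeword c = mG in F_2^4, then tally its weight.
  m = 00 → c = 0000, weight = 0.
  m = 10 → c = 1101, weight = 3.
  m = 01 → c = 1000, weight = 1.
  m = 11 → c = 0101, weight = 2.
Tally weights:
  weight 0: 1 codewords.
  weight 1: 1 codewords.
  weight 2: 1 codewords.
  weight 3: 1 codewords.
Minimum distance d = smallest w > 0 with A_w > 0 = 1.
Sanity: Σ A_w = 4 = 2^2 = 4 ✓.
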